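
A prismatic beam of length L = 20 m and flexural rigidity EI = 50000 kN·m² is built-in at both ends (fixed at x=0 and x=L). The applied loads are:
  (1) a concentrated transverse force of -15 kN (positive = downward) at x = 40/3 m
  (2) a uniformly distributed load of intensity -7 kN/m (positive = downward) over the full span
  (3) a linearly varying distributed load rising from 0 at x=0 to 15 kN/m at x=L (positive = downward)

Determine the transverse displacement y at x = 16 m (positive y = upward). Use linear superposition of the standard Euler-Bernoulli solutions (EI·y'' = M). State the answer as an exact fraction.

Load 1 — point force P=-15 kN at a=40/3 m (b=L-a=20/3):
  y_1 = -Pa²(L-x)²(3bL-(3b+a)(L-x))/(6L³EI)  [x>a] = -(-15)·(40/3)²·(20-16)²·(3·(20/3)·20-(3·(20/3)+(40/3))·(20-16))/(6·20³·50000) = 16/3375 m
Load 2 — uniform load w=-7 kN/m over full span:
  y_2 = -wx²(L-x)²/(24EI) = -(-7)·16²·(20-16)²/(24·50000) = 224/9375 m
Load 3 — triangular load w₀=15 kN/m (0→w₀ over full span):
  y_3 = -w₀x²(L-x)²(x+2L)/(120LEI) = -15·16²·(20-16)²·(16+2·20)/(120·20·50000) = -448/15625 m
Superposition: y = Σ y_i = -16/421875 m ≈ -0.000038 m

y(16) = -16/421875 m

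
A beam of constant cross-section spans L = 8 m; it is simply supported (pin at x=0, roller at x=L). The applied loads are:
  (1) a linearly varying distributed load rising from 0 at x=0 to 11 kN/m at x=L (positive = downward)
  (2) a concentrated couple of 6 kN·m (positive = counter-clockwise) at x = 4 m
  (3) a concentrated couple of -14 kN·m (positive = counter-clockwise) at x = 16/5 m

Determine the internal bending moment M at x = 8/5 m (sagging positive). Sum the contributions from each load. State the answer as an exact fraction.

M(8/5) = 2616/125 kN·m

Load 1 — triangular load w₀=11 kN/m (0→w₀ over full span):
  M_1 = w₀Lx/6 - w₀x³/(6L) = 11·8·(8/5)/6 - 11·(8/5)³/(6·8) = 2816/125 kN·m
Load 2 — applied couple M₀=6 kN·m at a=4 m (b=L-a=4):
  M_2 = M₀x/L  [x≤a] = 6·(8/5)/8 = 6/5 kN·m
Load 3 — applied couple M₀=-14 kN·m at a=16/5 m (b=L-a=24/5):
  M_3 = M₀x/L  [x≤a] = (-14)·(8/5)/8 = -14/5 kN·m
Superposition: M = Σ M_i = 2616/125 kN·m ≈ 20.928000 kN·m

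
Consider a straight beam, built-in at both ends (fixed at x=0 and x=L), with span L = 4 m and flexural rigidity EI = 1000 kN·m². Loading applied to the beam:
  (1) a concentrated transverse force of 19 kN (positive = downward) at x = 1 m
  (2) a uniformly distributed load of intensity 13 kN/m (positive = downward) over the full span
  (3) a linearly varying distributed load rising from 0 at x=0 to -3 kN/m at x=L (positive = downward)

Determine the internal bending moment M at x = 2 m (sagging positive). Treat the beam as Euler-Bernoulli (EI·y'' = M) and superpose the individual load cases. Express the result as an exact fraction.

M(2) = 241/24 kN·m

Load 1 — point force P=19 kN at a=1 m (b=L-a=3):
  M_1 = Pa²(a+3b)(L-x)/L³ - Pa²b/L²  [x>a] = 19·1²·(1+3·3)·(4-2)/4³ - 19·1²·3/4² = 19/8 kN·m
Load 2 — uniform load w=13 kN/m over full span:
  M_2 = wLx/2 - wL²/12 - wx²/2 = 13·4·2/2 - 13·4²/12 - 13·2²/2 = 26/3 kN·m
Load 3 — triangular load w₀=-3 kN/m (0→w₀ over full span):
  M_3 = 3w₀Lx/20 - w₀L²/30 - w₀x³/(6L) = 3·(-3)·4·2/20 - (-3)·4²/30 - (-3)·2³/(6·4) = -1 kN·m
Superposition: M = Σ M_i = 241/24 kN·m ≈ 10.041667 kN·m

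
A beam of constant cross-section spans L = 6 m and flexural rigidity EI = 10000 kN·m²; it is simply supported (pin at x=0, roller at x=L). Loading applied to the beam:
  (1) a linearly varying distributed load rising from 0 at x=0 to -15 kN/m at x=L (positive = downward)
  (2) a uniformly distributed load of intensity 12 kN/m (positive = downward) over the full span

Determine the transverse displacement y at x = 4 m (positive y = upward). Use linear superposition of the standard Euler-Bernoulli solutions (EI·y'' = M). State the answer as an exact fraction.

y(4) = -47/7500 m

Load 1 — triangular load w₀=-15 kN/m (0→w₀ over full span):
  y_1 = -w₀x(7L⁴-10L²x²+3x⁴)/(360LEI) = -(-15)·4·(7·6⁴-10·6²·4²+3·4⁴)/(360·6·10000) = 17/1500 m
Load 2 — uniform load w=12 kN/m over full span:
  y_2 = -wx(L³-2Lx²+x³)/(24EI) = -12·4·(6³-2·6·4²+4³)/(24·10000) = -11/625 m
Superposition: y = Σ y_i = -47/7500 m ≈ -0.006267 m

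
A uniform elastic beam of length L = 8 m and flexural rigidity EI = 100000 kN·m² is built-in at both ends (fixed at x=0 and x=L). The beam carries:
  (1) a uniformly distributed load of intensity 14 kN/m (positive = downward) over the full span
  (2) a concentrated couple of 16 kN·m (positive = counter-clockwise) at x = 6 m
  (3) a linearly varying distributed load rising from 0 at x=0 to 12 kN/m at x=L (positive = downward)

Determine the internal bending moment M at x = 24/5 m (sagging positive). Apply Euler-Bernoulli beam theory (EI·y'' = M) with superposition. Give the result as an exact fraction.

Load 1 — uniform load w=14 kN/m over full span:
  M_1 = wLx/2 - wL²/12 - wx²/2 = 14·8·(24/5)/2 - 14·8²/12 - 14·(24/5)²/2 = 2464/75 kN·m
Load 2 — applied couple M₀=16 kN·m at a=6 m (b=L-a=2):
  M_2 = R_Ax - M_A  [x≤a] with R_A=9/4, M_A=5 = (9/4)·(24/5) - 5 = 29/5 kN·m
Load 3 — triangular load w₀=12 kN/m (0→w₀ over full span):
  M_3 = 3w₀Lx/20 - w₀L²/30 - w₀x³/(6L) = 3·12·8·(24/5)/20 - 12·8²/30 - 12·(24/5)³/(6·8) = 1984/125 kN·m
Superposition: M = Σ M_i = 20447/375 kN·m ≈ 54.525333 kN·m

M(24/5) = 20447/375 kN·m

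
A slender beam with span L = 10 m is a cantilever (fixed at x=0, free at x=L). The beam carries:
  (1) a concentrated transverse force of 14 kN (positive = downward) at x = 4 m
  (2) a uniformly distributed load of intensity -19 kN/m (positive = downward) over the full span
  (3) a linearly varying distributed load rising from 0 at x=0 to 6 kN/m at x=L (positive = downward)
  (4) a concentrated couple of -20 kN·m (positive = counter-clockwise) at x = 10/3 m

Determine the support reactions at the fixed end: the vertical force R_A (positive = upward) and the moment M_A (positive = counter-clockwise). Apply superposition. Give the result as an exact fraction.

Load 1 — point force P=14 kN at a=4 m (b=L-a=6):
  R_A = P = 14 kN
  M_A = Pa = 14·4 = 56 kN·m
Load 2 — uniform load w=-19 kN/m over full span:
  R_A = wL = (-19)·10 = -190 kN
  M_A = wL²/2 = (-19)·10²/2 = -950 kN·m
Load 3 — triangular load w₀=6 kN/m (0→w₀ over full span):
  R_A = w₀L/2 = 6·10/2 = 30 kN
  M_A = w₀L²/3 = 6·10²/3 = 200 kN·m
Load 4 — applied couple M₀=-20 kN·m at a=10/3 m (b=L-a=20/3):
  R_A = 0 kN
  M_A = -M₀ = -(-20) = 20 kN·m
Superposition: R_A = -146 kN, M_A = -674 kN·m

R_A = -146 kN, M_A = -674 kN·m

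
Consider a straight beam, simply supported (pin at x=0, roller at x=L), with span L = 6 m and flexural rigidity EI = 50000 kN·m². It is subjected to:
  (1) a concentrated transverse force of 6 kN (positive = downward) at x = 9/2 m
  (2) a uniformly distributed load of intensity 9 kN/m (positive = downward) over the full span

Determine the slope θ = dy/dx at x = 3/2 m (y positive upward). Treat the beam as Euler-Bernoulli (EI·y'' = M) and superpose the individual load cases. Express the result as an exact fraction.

Load 1 — point force P=6 kN at a=9/2 m (b=L-a=3/2):
  θ_1 = -Pb(L²-b²-3x²)/(6LEI)  [x≤a] = -6·(3/2)·(6²-(3/2)²-3·(3/2)²)/(6·6·50000) = -27/200000 rad
Load 2 — uniform load w=9 kN/m over full span:
  θ_2 = -w(L³-6Lx²+4x³)/(24EI) = -9·(6³-6·6·(3/2)²+4·(3/2)³)/(24·50000) = -891/800000 rad
Superposition: θ = Σ θ_i = -999/800000 rad ≈ -0.001249 rad

θ(3/2) = -999/800000 rad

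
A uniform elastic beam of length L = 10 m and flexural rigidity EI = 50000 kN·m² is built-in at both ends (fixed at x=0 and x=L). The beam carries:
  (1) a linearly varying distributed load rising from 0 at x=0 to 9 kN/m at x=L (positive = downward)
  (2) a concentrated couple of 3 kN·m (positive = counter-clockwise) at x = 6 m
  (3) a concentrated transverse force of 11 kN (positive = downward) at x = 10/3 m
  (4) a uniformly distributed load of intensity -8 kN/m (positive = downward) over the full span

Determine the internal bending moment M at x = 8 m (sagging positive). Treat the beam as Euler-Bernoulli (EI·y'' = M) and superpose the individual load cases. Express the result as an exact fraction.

Load 1 — triangular load w₀=9 kN/m (0→w₀ over full span):
  M_1 = 3w₀Lx/20 - w₀L²/30 - w₀x³/(6L) = 3·9·10·8/20 - 9·10²/30 - 9·8³/(6·10) = 6/5 kN·m
Load 2 — applied couple M₀=3 kN·m at a=6 m (b=L-a=4):
  M_2 = R_Ax - M_A - M₀  [x>a] with R_A=54/125, M_A=24/25 = (54/125)·8 - (24/25) - 3 = -63/125 kN·m
Load 3 — point force P=11 kN at a=10/3 m (b=L-a=20/3):
  M_3 = Pa²(a+3b)(L-x)/L³ - Pa²b/L²  [x>a] = 11·(10/3)²·((10/3)+3·(20/3))·(10-8)/10³ - 11·(10/3)²·(20/3)/10² = -22/9 kN·m
Load 4 — uniform load w=-8 kN/m over full span:
  M_4 = wLx/2 - wL²/12 - wx²/2 = (-8)·10·8/2 - (-8)·10²/12 - (-8)·8²/2 = 8/3 kN·m
Superposition: M = Σ M_i = 1033/1125 kN·m ≈ 0.918222 kN·m

M(8) = 1033/1125 kN·m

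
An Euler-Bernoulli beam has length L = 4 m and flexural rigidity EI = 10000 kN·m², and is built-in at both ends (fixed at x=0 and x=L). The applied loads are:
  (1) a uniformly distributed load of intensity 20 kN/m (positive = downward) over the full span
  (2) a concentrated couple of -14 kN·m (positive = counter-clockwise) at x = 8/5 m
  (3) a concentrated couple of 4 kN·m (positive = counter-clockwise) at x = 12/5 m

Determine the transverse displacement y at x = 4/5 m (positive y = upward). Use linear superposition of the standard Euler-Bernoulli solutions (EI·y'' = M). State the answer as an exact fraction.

y(4/5) = -661/1171875 m

Load 1 — uniform load w=20 kN/m over full span:
  y_1 = -wx²(L-x)²/(24EI) = -20·(4/5)²·(4-(4/5))²/(24·10000) = -128/234375 m
Load 2 — applied couple M₀=-14 kN·m at a=8/5 m (b=L-a=12/5):
  y_2 = (R_Ax³/6 - M_Ax²/2)/EI  [x≤a] with R_A=-126/25, M_A=-42/25 = ((-126/25)·(4/5)³/6 - (-42/25)·(4/5)²/2)/10000 = 21/1953125 m
Load 3 — applied couple M₀=4 kN·m at a=12/5 m (b=L-a=8/5):
  y_3 = (R_Ax³/6 - M_Ax²/2)/EI  [x≤a] with R_A=36/25, M_A=32/25 = ((36/25)·(4/5)³/6 - (32/25)·(4/5)²/2)/10000 = -56/1953125 m
Superposition: y = Σ y_i = -661/1171875 m ≈ -0.000564 m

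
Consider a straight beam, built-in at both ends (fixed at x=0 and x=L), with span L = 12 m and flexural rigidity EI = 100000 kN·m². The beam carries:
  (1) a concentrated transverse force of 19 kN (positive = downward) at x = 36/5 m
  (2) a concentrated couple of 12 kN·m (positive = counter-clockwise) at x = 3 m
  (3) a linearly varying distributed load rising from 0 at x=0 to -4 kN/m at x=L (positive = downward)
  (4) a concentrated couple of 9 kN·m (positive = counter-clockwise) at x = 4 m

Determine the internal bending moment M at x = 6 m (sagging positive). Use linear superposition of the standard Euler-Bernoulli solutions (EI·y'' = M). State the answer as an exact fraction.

M(6) = 6/25 kN·m

Load 1 — point force P=19 kN at a=36/5 m (b=L-a=24/5):
  M_1 = Pb²(3a+b)x/L³ - Pab²/L²  [x≤a] = 19·(24/5)²·(3·(36/5)+(24/5))·6/12³ - 19·(36/5)·(24/5)²/12² = 456/25 kN·m
Load 2 — applied couple M₀=12 kN·m at a=3 m (b=L-a=9):
  M_2 = R_Ax - M_A - M₀  [x>a] with R_A=9/8, M_A=-9/4 = (9/8)·6 - (-9/4) - 12 = -3 kN·m
Load 3 — triangular load w₀=-4 kN/m (0→w₀ over full span):
  M_3 = 3w₀Lx/20 - w₀L²/30 - w₀x³/(6L) = 3·(-4)·12·6/20 - (-4)·12²/30 - (-4)·6³/(6·12) = -12 kN·m
Load 4 — applied couple M₀=9 kN·m at a=4 m (b=L-a=8):
  M_4 = R_Ax - M_A - M₀  [x>a] with R_A=1, M_A=0 = 1·6 - 0 - 9 = -3 kN·m
Superposition: M = Σ M_i = 6/25 kN·m ≈ 0.240000 kN·m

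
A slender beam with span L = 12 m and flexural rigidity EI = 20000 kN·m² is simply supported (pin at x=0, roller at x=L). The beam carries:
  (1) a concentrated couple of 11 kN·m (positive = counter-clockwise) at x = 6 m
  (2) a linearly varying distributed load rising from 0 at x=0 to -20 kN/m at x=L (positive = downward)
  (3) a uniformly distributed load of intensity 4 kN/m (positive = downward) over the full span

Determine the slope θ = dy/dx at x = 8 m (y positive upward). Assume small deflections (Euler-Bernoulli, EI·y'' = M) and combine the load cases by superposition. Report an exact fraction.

Load 1 — applied couple M₀=11 kN·m at a=6 m (b=L-a=6):
  θ_1 = (M₀x²/(2L)-M₀(x-a)+C₁)/EI  [x>a] with C₁=M₀(3b²-L²)/(6L)=-11/2 = (11·8²/(2·12)-11·(8-6)+(-11/2))/20000 = 11/120000 rad
Load 2 — triangular load w₀=-20 kN/m (0→w₀ over full span):
  θ_2 = -w₀(7L⁴-30L²x²+15x⁴)/(360LEI) = -(-20)·(7·12⁴-30·12²·8²+15·8⁴)/(360·12·20000) = -91/5625 rad
Load 3 — uniform load w=4 kN/m over full span:
  θ_3 = -w(L³-6Lx²+4x³)/(24EI) = -4·(12³-6·12·8²+4·8³)/(24·20000) = 13/1875 rad
Superposition: θ = Σ θ_i = -659/72000 rad ≈ -0.009153 rad

θ(8) = -659/72000 rad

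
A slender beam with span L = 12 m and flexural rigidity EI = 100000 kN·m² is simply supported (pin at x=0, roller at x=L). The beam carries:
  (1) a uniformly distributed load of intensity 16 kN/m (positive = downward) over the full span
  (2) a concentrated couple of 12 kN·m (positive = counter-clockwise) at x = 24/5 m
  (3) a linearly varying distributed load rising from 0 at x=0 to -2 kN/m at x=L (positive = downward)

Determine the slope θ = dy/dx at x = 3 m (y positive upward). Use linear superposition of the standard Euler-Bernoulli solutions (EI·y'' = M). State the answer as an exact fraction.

Load 1 — uniform load w=16 kN/m over full span:
  θ_1 = -w(L³-6Lx²+4x³)/(24EI) = -16·(12³-6·12·3²+4·3³)/(24·100000) = -99/12500 rad
Load 2 — applied couple M₀=12 kN·m at a=24/5 m (b=L-a=36/5):
  θ_2 = (M₀x²/(2L)+C₁)/EI  [x≤a] with C₁=M₀(3b²-L²)/(6L)=48/25 = (12·3²/(2·12)+(48/25))/100000 = 321/5000000 rad
Load 3 — triangular load w₀=-2 kN/m (0→w₀ over full span):
  θ_3 = -w₀(7L⁴-30L²x²+15x⁴)/(360LEI) = -(-2)·(7·12⁴-30·12²·3²+15·3⁴)/(360·12·100000) = 3981/8000000 rad
Superposition: θ = Σ θ_i = -294327/40000000 rad ≈ -0.007358 rad

θ(3) = -294327/40000000 rad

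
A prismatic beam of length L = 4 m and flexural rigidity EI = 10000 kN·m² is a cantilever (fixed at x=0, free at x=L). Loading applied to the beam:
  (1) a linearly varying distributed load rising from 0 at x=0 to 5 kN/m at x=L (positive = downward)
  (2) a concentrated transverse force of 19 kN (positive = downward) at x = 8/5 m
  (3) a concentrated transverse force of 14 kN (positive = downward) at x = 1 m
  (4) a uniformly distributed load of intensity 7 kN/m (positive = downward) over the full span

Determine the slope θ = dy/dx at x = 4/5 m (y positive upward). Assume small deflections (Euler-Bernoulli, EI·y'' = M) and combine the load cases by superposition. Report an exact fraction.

θ(4/5) = -1243/156250 rad

Load 1 — triangular load w₀=5 kN/m (0→w₀ over full span):
  θ_1 = (w₀Lx²/4-w₀L²x/3-w₀x⁴/(24L))/EI = (5·4·(4/5)²/4-5·4²·(4/5)/3-5·(4/5)⁴/(24·4))/10000 = -851/468750 rad
Load 2 — point force P=19 kN at a=8/5 m (b=L-a=12/5):
  θ_2 = -Px(2a-x)/(2EI)  [x≤a] = -19·(4/5)·(2·(8/5)-(4/5))/(2·10000) = -57/31250 rad
Load 3 — point force P=14 kN at a=1 m (b=L-a=3):
  θ_3 = -Px(2a-x)/(2EI)  [x≤a] = -14·(4/5)·(2·1-(4/5))/(2·10000) = -21/31250 rad
Load 4 — uniform load w=7 kN/m over full span:
  θ_4 = -wx(x²-3Lx+3L²)/(6EI) = -7·(4/5)·((4/5)²-3·4·(4/5)+3·4²)/(6·10000) = -854/234375 rad
Superposition: θ = Σ θ_i = -1243/156250 rad ≈ -0.007955 rad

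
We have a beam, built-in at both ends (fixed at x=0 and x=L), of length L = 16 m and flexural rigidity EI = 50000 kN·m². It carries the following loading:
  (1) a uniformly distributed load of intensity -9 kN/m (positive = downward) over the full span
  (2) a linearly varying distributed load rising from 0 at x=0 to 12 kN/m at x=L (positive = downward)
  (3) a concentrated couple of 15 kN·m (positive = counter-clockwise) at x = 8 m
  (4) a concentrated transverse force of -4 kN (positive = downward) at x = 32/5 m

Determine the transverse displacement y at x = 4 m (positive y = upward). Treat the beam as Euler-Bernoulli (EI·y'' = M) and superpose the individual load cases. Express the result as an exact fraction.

y(4) = 9417/1250000 m

Load 1 — uniform load w=-9 kN/m over full span:
  y_1 = -wx²(L-x)²/(24EI) = -(-9)·4²·(16-4)²/(24·50000) = 54/3125 m
Load 2 — triangular load w₀=12 kN/m (0→w₀ over full span):
  y_2 = -w₀x²(L-x)²(x+2L)/(120LEI) = -12·4²·(16-4)²·(4+2·16)/(120·16·50000) = -162/15625 m
Load 3 — applied couple M₀=15 kN·m at a=8 m (b=L-a=8):
  y_3 = (R_Ax³/6 - M_Ax²/2)/EI  [x≤a] with R_A=45/32, M_A=15/4 = ((45/32)·4³/6 - (15/4)·4²/2)/50000 = -3/10000 m
Load 4 — point force P=-4 kN at a=32/5 m (b=L-a=48/5):
  y_4 = -Pb²x²(3aL-(3a+b)x)/(6L³EI)  [x≤a] = -(-4)·(48/5)²·4²·(3·(32/5)·16-(3·(32/5)+(48/5))·4)/(6·16³·50000) = 72/78125 m
Superposition: y = Σ y_i = 9417/1250000 m ≈ 0.007534 m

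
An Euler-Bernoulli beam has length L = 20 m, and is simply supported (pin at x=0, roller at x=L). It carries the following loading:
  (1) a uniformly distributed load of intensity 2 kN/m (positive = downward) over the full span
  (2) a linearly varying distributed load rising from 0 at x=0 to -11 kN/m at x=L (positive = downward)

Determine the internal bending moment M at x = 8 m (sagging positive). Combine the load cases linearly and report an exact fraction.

M(8) = -752/5 kN·m

Load 1 — uniform load w=2 kN/m over full span:
  M_1 = wx(L-x)/2 = 2·8·(20-8)/2 = 96 kN·m
Load 2 — triangular load w₀=-11 kN/m (0→w₀ over full span):
  M_2 = w₀Lx/6 - w₀x³/(6L) = (-11)·20·8/6 - (-11)·8³/(6·20) = -1232/5 kN·m
Superposition: M = Σ M_i = -752/5 kN·m ≈ -150.400000 kN·m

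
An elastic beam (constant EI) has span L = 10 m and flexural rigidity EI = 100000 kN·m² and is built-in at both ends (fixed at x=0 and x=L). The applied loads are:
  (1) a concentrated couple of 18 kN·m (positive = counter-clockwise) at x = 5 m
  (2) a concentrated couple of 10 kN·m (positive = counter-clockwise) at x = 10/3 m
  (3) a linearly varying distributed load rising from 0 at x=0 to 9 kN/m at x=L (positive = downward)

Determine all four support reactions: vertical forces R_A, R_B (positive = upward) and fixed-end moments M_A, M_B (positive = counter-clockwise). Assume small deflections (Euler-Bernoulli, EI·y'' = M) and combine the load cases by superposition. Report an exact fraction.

R_A = 263/15 kN, M_A = 69/2 kN·m, R_B = 412/15 kN, M_B = -223/6 kN·m

Load 1 — applied couple M₀=18 kN·m at a=5 m (b=L-a=5):
  R_A = 6M₀ab/L³ = 6·18·5·5/10³ = 27/10 kN
  M_A = M₀b(2a-b)/L² = 18·5·(2·5-5)/10² = 9/2 kN·m
  R_B = -6M₀ab/L³ = -6·18·5·5/10³ = -27/10 kN
  M_B = M₀a(2b-a)/L² = 18·5·(2·5-5)/10² = 9/2 kN·m
Load 2 — applied couple M₀=10 kN·m at a=10/3 m (b=L-a=20/3):
  R_A = 6M₀ab/L³ = 6·10·(10/3)·(20/3)/10³ = 4/3 kN
  M_A = M₀b(2a-b)/L² = 10·(20/3)·(2·(10/3)-(20/3))/10² = 0 kN·m
  R_B = -6M₀ab/L³ = -6·10·(10/3)·(20/3)/10³ = -4/3 kN
  M_B = M₀a(2b-a)/L² = 10·(10/3)·(2·(20/3)-(10/3))/10² = 10/3 kN·m
Load 3 — triangular load w₀=9 kN/m (0→w₀ over full span):
  R_A = 3w₀L/20 = 3·9·10/20 = 27/2 kN
  M_A = w₀L²/30 = 9·10²/30 = 30 kN·m
  R_B = 7w₀L/20 = 7·9·10/20 = 63/2 kN
  M_B = -w₀L²/20 = -9·10²/20 = -45 kN·m
Superposition: R_A = 263/15 kN, M_A = 69/2 kN·m, R_B = 412/15 kN, M_B = -223/6 kN·m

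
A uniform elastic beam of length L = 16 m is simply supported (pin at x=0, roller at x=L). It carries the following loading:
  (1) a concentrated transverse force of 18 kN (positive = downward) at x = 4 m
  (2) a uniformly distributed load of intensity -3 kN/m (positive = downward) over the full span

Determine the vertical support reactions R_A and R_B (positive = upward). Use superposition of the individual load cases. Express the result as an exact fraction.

Load 1 — point force P=18 kN at a=4 m (b=L-a=12):
  R_A = Pb/L = 18·12/16 = 27/2 kN
  R_B = Pa/L = 18·4/16 = 9/2 kN
Load 2 — uniform load w=-3 kN/m over full span:
  R_A = wL/2 = (-3)·16/2 = -24 kN
  R_B = wL/2 = (-3)·16/2 = -24 kN
Superposition: R_A = -21/2 kN, R_B = -39/2 kN

R_A = -21/2 kN, R_B = -39/2 kN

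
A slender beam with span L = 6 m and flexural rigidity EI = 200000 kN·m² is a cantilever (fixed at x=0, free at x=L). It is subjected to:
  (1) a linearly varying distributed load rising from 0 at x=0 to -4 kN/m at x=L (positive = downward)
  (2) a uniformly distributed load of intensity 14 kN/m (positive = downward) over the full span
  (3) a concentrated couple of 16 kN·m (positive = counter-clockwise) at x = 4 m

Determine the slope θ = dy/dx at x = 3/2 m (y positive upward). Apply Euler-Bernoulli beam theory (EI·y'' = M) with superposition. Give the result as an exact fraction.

Load 1 — triangular load w₀=-4 kN/m (0→w₀ over full span):
  θ_1 = (w₀Lx²/4-w₀L²x/3-w₀x⁴/(24L))/EI = ((-4)·6·(3/2)²/4-(-4)·6²·(3/2)/3-(-4)·(3/2)⁴/(24·6))/200000 = 3753/12800000 rad
Load 2 — uniform load w=14 kN/m over full span:
  θ_2 = -wx(x²-3Lx+3L²)/(6EI) = -14·(3/2)·((3/2)²-3·6·(3/2)+3·6²)/(6·200000) = -2331/1600000 rad
Load 3 — applied couple M₀=16 kN·m at a=4 m (b=L-a=2):
  θ_3 = M₀x/EI  [x≤a] = 16·(3/2)/200000 = 3/25000 rad
Superposition: θ = Σ θ_i = -13359/12800000 rad ≈ -0.001044 rad

θ(3/2) = -13359/12800000 rad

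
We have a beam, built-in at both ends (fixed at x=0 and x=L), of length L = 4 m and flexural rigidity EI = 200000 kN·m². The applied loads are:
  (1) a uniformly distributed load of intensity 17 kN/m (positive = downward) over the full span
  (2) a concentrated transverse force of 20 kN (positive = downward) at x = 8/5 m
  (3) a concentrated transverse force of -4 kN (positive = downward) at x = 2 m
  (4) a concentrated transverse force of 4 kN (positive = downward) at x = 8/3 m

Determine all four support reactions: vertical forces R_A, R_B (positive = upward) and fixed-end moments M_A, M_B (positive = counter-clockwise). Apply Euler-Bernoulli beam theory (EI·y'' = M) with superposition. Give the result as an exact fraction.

R_A = 31048/675 kN, M_A = 22526/675 kN·m, R_B = 28352/675 kN, M_B = -20734/675 kN·m

Load 1 — uniform load w=17 kN/m over full span:
  R_A = wL/2 = 17·4/2 = 34 kN
  M_A = wL²/12 = 17·4²/12 = 68/3 kN·m
  R_B = wL/2 = 17·4/2 = 34 kN
  M_B = -wL²/12 = -17·4²/12 = -68/3 kN·m
Load 2 — point force P=20 kN at a=8/5 m (b=L-a=12/5):
  R_A = Pb²(3a+b)/L³ = 20·(12/5)²·(3·(8/5)+(12/5))/4³ = 324/25 kN
  M_A = Pab²/L² = 20·(8/5)·(12/5)²/4² = 288/25 kN·m
  R_B = Pa²(a+3b)/L³ = 20·(8/5)²·((8/5)+3·(12/5))/4³ = 176/25 kN
  M_B = -Pa²b/L² = -20·(8/5)²·(12/5)/4² = -192/25 kN·m
Load 3 — point force P=-4 kN at a=2 m (b=L-a=2):
  R_A = Pb²(3a+b)/L³ = (-4)·2²·(3·2+2)/4³ = -2 kN
  M_A = Pab²/L² = (-4)·2·2²/4² = -2 kN·m
  R_B = Pa²(a+3b)/L³ = (-4)·2²·(2+3·2)/4³ = -2 kN
  M_B = -Pa²b/L² = -(-4)·2²·2/4² = 2 kN·m
Load 4 — point force P=4 kN at a=8/3 m (b=L-a=4/3):
  R_A = Pb²(3a+b)/L³ = 4·(4/3)²·(3·(8/3)+(4/3))/4³ = 28/27 kN
  M_A = Pab²/L² = 4·(8/3)·(4/3)²/4² = 32/27 kN·m
  R_B = Pa²(a+3b)/L³ = 4·(8/3)²·((8/3)+3·(4/3))/4³ = 80/27 kN
  M_B = -Pa²b/L² = -4·(8/3)²·(4/3)/4² = -64/27 kN·m
Superposition: R_A = 31048/675 kN, M_A = 22526/675 kN·m, R_B = 28352/675 kN, M_B = -20734/675 kN·m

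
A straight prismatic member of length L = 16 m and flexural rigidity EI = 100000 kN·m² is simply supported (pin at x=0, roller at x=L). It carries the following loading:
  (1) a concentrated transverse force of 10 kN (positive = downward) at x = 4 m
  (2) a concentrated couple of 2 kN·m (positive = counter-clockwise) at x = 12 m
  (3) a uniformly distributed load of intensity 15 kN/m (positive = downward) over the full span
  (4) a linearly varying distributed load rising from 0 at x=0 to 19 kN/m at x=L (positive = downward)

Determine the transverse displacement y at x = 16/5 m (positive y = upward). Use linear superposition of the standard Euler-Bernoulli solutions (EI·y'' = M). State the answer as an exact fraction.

y(16/5) = -36888853/292968750 m

Load 1 — point force P=10 kN at a=4 m (b=L-a=12):
  y_1 = -Pbx(L²-b²-x²)/(6LEI)  [x≤a] = -10·12·(16/5)·(16²-12²-(16/5)²)/(6·16·100000) = -318/78125 m
Load 2 — applied couple M₀=2 kN·m at a=12 m (b=L-a=4):
  y_2 = (M₀x³/(6L)+C₁x)/EI  [x≤a] with C₁=M₀(3b²-L²)/(6L)=-13/3 = (2·(16/5)³/(6·16)+(-13/3)·(16/5))/100000 = -103/781250 m
Load 3 — uniform load w=15 kN/m over full span:
  y_3 = -wx(L³-2Lx²+x³)/(24EI) = -15·(16/5)·(16³-2·16·(16/5)²+(16/5)³)/(24·100000) = -29696/390625 m
Load 4 — triangular load w₀=19 kN/m (0→w₀ over full span):
  y_4 = -w₀x(7L⁴-10L²x²+3x⁴)/(360LEI) = -19·(16/5)·(7·16⁴-10·16²·(16/5)²+3·(16/5)⁴)/(360·16·100000) = -6692864/146484375 m
Superposition: y = Σ y_i = -36888853/292968750 m ≈ -0.125914 m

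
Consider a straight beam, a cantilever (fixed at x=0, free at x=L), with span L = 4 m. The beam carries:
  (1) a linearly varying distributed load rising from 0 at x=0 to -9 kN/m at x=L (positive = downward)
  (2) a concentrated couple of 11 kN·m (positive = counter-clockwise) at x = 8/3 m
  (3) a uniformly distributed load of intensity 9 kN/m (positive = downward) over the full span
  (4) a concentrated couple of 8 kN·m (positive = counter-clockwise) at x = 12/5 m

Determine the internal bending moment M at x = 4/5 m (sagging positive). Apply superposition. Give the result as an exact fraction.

M(4/5) = 839/125 kN·m

Load 1 — triangular load w₀=-9 kN/m (0→w₀ over full span):
  M_1 = w₀Lx/2 - w₀L²/3 - w₀x³/(6L) = (-9)·4·(4/5)/2 - (-9)·4²/3 - (-9)·(4/5)³/(6·4) = 4224/125 kN·m
Load 2 — applied couple M₀=11 kN·m at a=8/3 m (b=L-a=4/3):
  M_2 = M₀  [x≤a] = 11 = 11 kN·m
Load 3 — uniform load w=9 kN/m over full span:
  M_3 = -w(L-x)²/2 = -9·(4-(4/5))²/2 = -1152/25 kN·m
Load 4 — applied couple M₀=8 kN·m at a=12/5 m (b=L-a=8/5):
  M_4 = M₀  [x≤a] = 8 = 8 kN·m
Superposition: M = Σ M_i = 839/125 kN·m ≈ 6.712000 kN·m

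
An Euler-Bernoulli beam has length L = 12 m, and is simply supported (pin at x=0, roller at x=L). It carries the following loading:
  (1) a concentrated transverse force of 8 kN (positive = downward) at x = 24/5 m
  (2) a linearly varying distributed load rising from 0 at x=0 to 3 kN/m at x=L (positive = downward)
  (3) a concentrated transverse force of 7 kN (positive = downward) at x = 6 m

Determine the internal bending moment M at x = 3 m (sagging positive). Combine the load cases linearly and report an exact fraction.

Load 1 — point force P=8 kN at a=24/5 m (b=L-a=36/5):
  M_1 = Pbx/L  [x≤a] = 8·(36/5)·3/12 = 72/5 kN·m
Load 2 — triangular load w₀=3 kN/m (0→w₀ over full span):
  M_2 = w₀Lx/6 - w₀x³/(6L) = 3·12·3/6 - 3·3³/(6·12) = 135/8 kN·m
Load 3 — point force P=7 kN at a=6 m (b=L-a=6):
  M_3 = Pbx/L  [x≤a] = 7·6·3/12 = 21/2 kN·m
Superposition: M = Σ M_i = 1671/40 kN·m ≈ 41.775000 kN·m

M(3) = 1671/40 kN·m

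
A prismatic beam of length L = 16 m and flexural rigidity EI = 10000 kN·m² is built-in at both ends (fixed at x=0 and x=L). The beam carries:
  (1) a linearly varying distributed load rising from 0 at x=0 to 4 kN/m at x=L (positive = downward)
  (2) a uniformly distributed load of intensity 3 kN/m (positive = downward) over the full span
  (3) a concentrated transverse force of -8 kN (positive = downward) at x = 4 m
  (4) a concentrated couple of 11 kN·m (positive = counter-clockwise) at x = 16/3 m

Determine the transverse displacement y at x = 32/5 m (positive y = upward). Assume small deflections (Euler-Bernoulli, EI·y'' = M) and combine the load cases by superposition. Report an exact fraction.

Load 1 — triangular load w₀=4 kN/m (0→w₀ over full span):
  y_1 = -w₀x²(L-x)²(x+2L)/(120LEI) = -4·(32/5)²·(16-(32/5))²·((32/5)+2·16)/(120·16·10000) = -294912/9765625 m
Load 2 — uniform load w=3 kN/m over full span:
  y_2 = -wx²(L-x)²/(24EI) = -3·(32/5)²·(16-(32/5))²/(24·10000) = -18432/390625 m
Load 3 — point force P=-8 kN at a=4 m (b=L-a=12):
  y_3 = -Pa²(L-x)²(3bL-(3b+a)(L-x))/(6L³EI)  [x>a] = -(-8)·4²·(16-(32/5))²·(3·12·16-(3·12+4)·(16-(32/5)))/(6·16³·10000) = 144/15625 m
Load 4 — applied couple M₀=11 kN·m at a=16/3 m (b=L-a=32/3):
  y_4 = (R_Ax³/6 - M_Ax²/2 - M₀(x-a)²/2)/EI  [x>a] with R_A=11/12, M_A=0 = ((11/12)·(32/5)³/6 - 0·(32/5)²/2 - 11·((32/5)-(16/3))²/2)/10000 = 264/78125 m
Superposition: y = Σ y_i = -632712/9765625 m ≈ -0.064790 m

y(32/5) = -632712/9765625 m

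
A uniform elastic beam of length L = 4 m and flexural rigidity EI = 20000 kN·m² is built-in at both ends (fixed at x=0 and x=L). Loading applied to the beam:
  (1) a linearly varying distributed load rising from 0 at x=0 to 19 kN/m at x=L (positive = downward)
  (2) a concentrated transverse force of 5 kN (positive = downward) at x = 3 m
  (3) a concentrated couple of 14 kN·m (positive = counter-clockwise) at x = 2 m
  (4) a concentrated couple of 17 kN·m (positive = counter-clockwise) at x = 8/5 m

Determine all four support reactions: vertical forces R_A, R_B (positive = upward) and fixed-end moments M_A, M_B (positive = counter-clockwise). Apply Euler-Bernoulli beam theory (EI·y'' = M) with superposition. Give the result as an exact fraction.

Load 1 — triangular load w₀=19 kN/m (0→w₀ over full span):
  R_A = 3w₀L/20 = 3·19·4/20 = 57/5 kN
  M_A = w₀L²/30 = 19·4²/30 = 152/15 kN·m
  R_B = 7w₀L/20 = 7·19·4/20 = 133/5 kN
  M_B = -w₀L²/20 = -19·4²/20 = -76/5 kN·m
Load 2 — point force P=5 kN at a=3 m (b=L-a=1):
  R_A = Pb²(3a+b)/L³ = 5·1²·(3·3+1)/4³ = 25/32 kN
  M_A = Pab²/L² = 5·3·1²/4² = 15/16 kN·m
  R_B = Pa²(a+3b)/L³ = 5·3²·(3+3·1)/4³ = 135/32 kN
  M_B = -Pa²b/L² = -5·3²·1/4² = -45/16 kN·m
Load 3 — applied couple M₀=14 kN·m at a=2 m (b=L-a=2):
  R_A = 6M₀ab/L³ = 6·14·2·2/4³ = 21/4 kN
  M_A = M₀b(2a-b)/L² = 14·2·(2·2-2)/4² = 7/2 kN·m
  R_B = -6M₀ab/L³ = -6·14·2·2/4³ = -21/4 kN
  M_B = M₀a(2b-a)/L² = 14·2·(2·2-2)/4² = 7/2 kN·m
Load 4 — applied couple M₀=17 kN·m at a=8/5 m (b=L-a=12/5):
  R_A = 6M₀ab/L³ = 6·17·(8/5)·(12/5)/4³ = 153/25 kN
  M_A = M₀b(2a-b)/L² = 17·(12/5)·(2·(8/5)-(12/5))/4² = 51/25 kN·m
  R_B = -6M₀ab/L³ = -6·17·(8/5)·(12/5)/4³ = -153/25 kN
  M_B = M₀a(2b-a)/L² = 17·(8/5)·(2·(12/5)-(8/5))/4² = 136/25 kN·m
Superposition: R_A = 18841/800 kN, M_A = 19933/1200 kN·m, R_B = 15559/800 kN, M_B = -3629/400 kN·m

R_A = 18841/800 kN, M_A = 19933/1200 kN·m, R_B = 15559/800 kN, M_B = -3629/400 kN·m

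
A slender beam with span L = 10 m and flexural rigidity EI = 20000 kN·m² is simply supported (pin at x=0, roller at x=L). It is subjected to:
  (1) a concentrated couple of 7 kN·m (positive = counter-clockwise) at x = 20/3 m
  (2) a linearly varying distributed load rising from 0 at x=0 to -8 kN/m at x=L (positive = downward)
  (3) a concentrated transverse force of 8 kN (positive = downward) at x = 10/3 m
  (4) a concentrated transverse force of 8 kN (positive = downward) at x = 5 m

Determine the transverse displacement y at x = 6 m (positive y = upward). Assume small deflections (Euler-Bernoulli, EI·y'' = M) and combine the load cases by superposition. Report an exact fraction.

Load 1 — applied couple M₀=7 kN·m at a=20/3 m (b=L-a=10/3):
  y_1 = (M₀x³/(6L)+C₁x)/EI  [x≤a] with C₁=M₀(3b²-L²)/(6L)=-70/9 = (7·6³/(6·10)+(-70/9)·6)/20000 = -161/150000 m
Load 2 — triangular load w₀=-8 kN/m (0→w₀ over full span):
  y_2 = -w₀x(7L⁴-10L²x²+3x⁴)/(360LEI) = -(-8)·6·(7·10⁴-10·10²·6²+3·6⁴)/(360·10·20000) = 1184/46875 m
Load 3 — point force P=8 kN at a=10/3 m (b=L-a=20/3):
  y_3 = -Pa(L-x)(2Lx-a²-x²)/(6LEI)  [x>a] = -8·(10/3)·(10-6)·(2·10·6-(10/3)²-6²)/(6·10·20000) = -328/50625 m
Load 4 — point force P=8 kN at a=5 m (b=L-a=5):
  y_4 = -Pa(L-x)(2Lx-a²-x²)/(6LEI)  [x>a] = -8·5·(10-6)·(2·10·6-5²-6²)/(6·10·20000) = -59/7500 m
Superposition: y = Σ y_i = 199253/20250000 m ≈ 0.009840 m

y(6) = 199253/20250000 m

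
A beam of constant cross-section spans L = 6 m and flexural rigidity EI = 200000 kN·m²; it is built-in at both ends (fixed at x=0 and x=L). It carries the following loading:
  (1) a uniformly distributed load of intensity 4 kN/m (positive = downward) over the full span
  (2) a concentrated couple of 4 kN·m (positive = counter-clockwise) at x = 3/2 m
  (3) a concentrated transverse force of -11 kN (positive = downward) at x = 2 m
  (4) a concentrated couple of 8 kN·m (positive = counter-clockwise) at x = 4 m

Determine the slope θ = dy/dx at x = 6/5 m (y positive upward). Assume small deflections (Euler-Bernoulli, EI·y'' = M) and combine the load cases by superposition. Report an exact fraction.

θ(6/5) = -143/18750000 rad

Load 1 — uniform load w=4 kN/m over full span:
  θ_1 = -wx(L-x)(L-2x)/(12EI) = -4·(6/5)·(6-(6/5))·(6-2·(6/5))/(12·200000) = -27/781250 rad
Load 2 — applied couple M₀=4 kN·m at a=3/2 m (b=L-a=9/2):
  θ_2 = (R_Ax²/2 - M_Ax)/EI  [x≤a] with R_A=3/4, M_A=-3/4 = ((3/4)·(6/5)²/2 - (-3/4)·(6/5))/200000 = 9/1250000 rad
Load 3 — point force P=-11 kN at a=2 m (b=L-a=4):
  θ_3 = -Pb²x(2aL-(3a+b)x)/(2L³EI)  [x≤a] = -(-11)·4²·(6/5)·(2·2·6-(3·2+4)·(6/5))/(2·6³·200000) = 11/375000 rad
Load 4 — applied couple M₀=8 kN·m at a=4 m (b=L-a=2):
  θ_4 = (R_Ax²/2 - M_Ax)/EI  [x≤a] with R_A=16/9, M_A=8/3 = ((16/9)·(6/5)²/2 - (8/3)·(6/5))/200000 = -3/312500 rad
Superposition: θ = Σ θ_i = -143/18750000 rad ≈ -0.000008 rad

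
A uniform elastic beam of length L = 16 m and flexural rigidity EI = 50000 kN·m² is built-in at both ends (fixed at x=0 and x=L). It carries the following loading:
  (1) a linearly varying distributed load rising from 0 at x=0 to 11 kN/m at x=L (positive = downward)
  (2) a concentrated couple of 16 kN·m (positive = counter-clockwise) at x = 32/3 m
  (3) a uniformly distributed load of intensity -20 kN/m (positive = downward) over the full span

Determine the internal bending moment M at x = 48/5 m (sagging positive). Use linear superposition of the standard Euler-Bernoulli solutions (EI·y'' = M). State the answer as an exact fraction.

M(48/5) = -45776/375 kN·m

Load 1 — triangular load w₀=11 kN/m (0→w₀ over full span):
  M_1 = 3w₀Lx/20 - w₀L²/30 - w₀x³/(6L) = 3·11·16·(48/5)/20 - 11·16²/30 - 11·(48/5)³/(6·16) = 21824/375 kN·m
Load 2 — applied couple M₀=16 kN·m at a=32/3 m (b=L-a=16/3):
  M_2 = R_Ax - M_A  [x≤a] with R_A=4/3, M_A=16/3 = (4/3)·(48/5) - (16/3) = 112/15 kN·m
Load 3 — uniform load w=-20 kN/m over full span:
  M_3 = wLx/2 - wL²/12 - wx²/2 = (-20)·16·(48/5)/2 - (-20)·16²/12 - (-20)·(48/5)²/2 = -2816/15 kN·m
Superposition: M = Σ M_i = -45776/375 kN·m ≈ -122.069333 kN·m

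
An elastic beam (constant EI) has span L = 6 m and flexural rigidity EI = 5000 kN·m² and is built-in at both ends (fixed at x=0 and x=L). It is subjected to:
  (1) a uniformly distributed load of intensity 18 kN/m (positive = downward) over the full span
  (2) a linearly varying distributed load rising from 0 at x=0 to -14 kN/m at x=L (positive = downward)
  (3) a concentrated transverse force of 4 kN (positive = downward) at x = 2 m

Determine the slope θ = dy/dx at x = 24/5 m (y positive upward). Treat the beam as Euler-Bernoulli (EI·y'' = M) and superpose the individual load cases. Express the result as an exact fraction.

θ(24/5) = 4591/1171875 rad

Load 1 — uniform load w=18 kN/m over full span:
  θ_1 = -wx(L-x)(L-2x)/(12EI) = -18·(24/5)·(6-(24/5))·(6-2·(24/5))/(12·5000) = 486/78125 rad
Load 2 — triangular load w₀=-14 kN/m (0→w₀ over full span):
  θ_2 = -w₀(2x(L-x)(L-2x)(x+2L)+x²(L-x)²)/(120LEI) = -(-14)·(2·(24/5)·(6-(24/5))·(6-2·(24/5))·((24/5)+2·6)+(24/5)²·(6-(24/5))²)/(120·6·5000) = -1008/390625 rad
Load 3 — point force P=4 kN at a=2 m (b=L-a=4):
  θ_3 = Pa²(L-x)(2bL-(3b+a)(L-x))/(2L³EI)  [x>a] = 4·2²·(6-(24/5))·(2·4·6-(3·4+2)·(6-(24/5)))/(2·6³·5000) = 13/46875 rad
Superposition: θ = Σ θ_i = 4591/1171875 rad ≈ 0.003918 rad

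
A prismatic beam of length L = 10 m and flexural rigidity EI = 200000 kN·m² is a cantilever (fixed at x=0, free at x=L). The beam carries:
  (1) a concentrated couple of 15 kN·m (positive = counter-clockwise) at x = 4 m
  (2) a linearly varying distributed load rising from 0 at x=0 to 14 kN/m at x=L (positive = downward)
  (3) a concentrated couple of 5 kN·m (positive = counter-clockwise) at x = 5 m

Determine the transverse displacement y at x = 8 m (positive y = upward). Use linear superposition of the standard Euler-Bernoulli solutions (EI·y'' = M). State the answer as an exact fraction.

y(8) = -1326719/30000000 m

Load 1 — applied couple M₀=15 kN·m at a=4 m (b=L-a=6):
  y_1 = M₀a(2x-a)/(2EI)  [x>a] = 15·4·(2·8-4)/(2·200000) = 9/5000 m
Load 2 — triangular load w₀=14 kN/m (0→w₀ over full span):
  y_2 = (w₀Lx³/12-w₀L²x²/6-w₀x⁵/(120L))/EI = (14·10·8³/12-14·10²·8²/6-14·8⁵/(120·10))/200000 = -10948/234375 m
Load 3 — applied couple M₀=5 kN·m at a=5 m (b=L-a=5):
  y_3 = M₀a(2x-a)/(2EI)  [x>a] = 5·5·(2·8-5)/(2·200000) = 11/16000 m
Superposition: y = Σ y_i = -1326719/30000000 m ≈ -0.044224 m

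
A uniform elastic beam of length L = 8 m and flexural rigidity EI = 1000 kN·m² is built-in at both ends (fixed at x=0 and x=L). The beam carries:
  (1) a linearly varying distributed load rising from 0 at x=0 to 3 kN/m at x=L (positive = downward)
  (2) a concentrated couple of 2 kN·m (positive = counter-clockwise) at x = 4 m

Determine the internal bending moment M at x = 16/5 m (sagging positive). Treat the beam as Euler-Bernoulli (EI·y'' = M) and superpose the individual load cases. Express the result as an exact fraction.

M(16/5) = 943/250 kN·m

Load 1 — triangular load w₀=3 kN/m (0→w₀ over full span):
  M_1 = 3w₀Lx/20 - w₀L²/30 - w₀x³/(6L) = 3·3·8·(16/5)/20 - 3·8²/30 - 3·(16/5)³/(6·8) = 384/125 kN·m
Load 2 — applied couple M₀=2 kN·m at a=4 m (b=L-a=4):
  M_2 = R_Ax - M_A  [x≤a] with R_A=3/8, M_A=1/2 = (3/8)·(16/5) - (1/2) = 7/10 kN·m
Superposition: M = Σ M_i = 943/250 kN·m ≈ 3.772000 kN·m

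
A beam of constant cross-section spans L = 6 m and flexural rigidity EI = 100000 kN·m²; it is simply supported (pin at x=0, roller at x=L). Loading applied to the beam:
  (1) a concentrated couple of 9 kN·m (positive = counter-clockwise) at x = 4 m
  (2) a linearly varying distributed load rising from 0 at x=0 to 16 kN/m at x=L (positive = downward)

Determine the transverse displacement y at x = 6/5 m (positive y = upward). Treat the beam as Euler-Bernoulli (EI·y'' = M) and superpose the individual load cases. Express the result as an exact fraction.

y(6/5) = -647307/781250000 m

Load 1 — applied couple M₀=9 kN·m at a=4 m (b=L-a=2):
  y_1 = (M₀x³/(6L)+C₁x)/EI  [x≤a] with C₁=M₀(3b²-L²)/(6L)=-6 = (9·(6/5)³/(6·6)+(-6)·(6/5))/100000 = -423/6250000 m
Load 2 — triangular load w₀=16 kN/m (0→w₀ over full span):
  y_2 = -w₀x(7L⁴-10L²x²+3x⁴)/(360LEI) = -16·(6/5)·(7·6⁴-10·6²·(6/5)²+3·(6/5)⁴)/(360·6·100000) = -37152/48828125 m
Superposition: y = Σ y_i = -647307/781250000 m ≈ -0.000829 m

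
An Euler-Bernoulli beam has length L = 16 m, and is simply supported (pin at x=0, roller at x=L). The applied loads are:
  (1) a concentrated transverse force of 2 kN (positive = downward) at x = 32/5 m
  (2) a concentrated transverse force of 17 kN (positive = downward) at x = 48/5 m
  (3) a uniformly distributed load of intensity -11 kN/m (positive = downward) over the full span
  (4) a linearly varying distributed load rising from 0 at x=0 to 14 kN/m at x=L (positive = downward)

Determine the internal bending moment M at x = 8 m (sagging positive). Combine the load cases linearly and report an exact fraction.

M(8) = -336/5 kN·m

Load 1 — point force P=2 kN at a=32/5 m (b=L-a=48/5):
  M_1 = Pa(L-x)/L  [x>a] = 2·(32/5)·(16-8)/16 = 32/5 kN·m
Load 2 — point force P=17 kN at a=48/5 m (b=L-a=32/5):
  M_2 = Pbx/L  [x≤a] = 17·(32/5)·8/16 = 272/5 kN·m
Load 3 — uniform load w=-11 kN/m over full span:
  M_3 = wx(L-x)/2 = (-11)·8·(16-8)/2 = -352 kN·m
Load 4 — triangular load w₀=14 kN/m (0→w₀ over full span):
  M_4 = w₀Lx/6 - w₀x³/(6L) = 14·16·8/6 - 14·8³/(6·16) = 224 kN·m
Superposition: M = Σ M_i = -336/5 kN·m ≈ -67.200000 kN·m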